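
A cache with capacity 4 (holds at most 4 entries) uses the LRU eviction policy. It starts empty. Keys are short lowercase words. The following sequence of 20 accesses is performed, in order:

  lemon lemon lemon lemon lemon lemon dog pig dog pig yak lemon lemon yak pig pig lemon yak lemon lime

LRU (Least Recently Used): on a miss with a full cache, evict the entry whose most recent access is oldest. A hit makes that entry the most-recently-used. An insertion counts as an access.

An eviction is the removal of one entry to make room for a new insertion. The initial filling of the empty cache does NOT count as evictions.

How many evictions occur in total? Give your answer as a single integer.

Answer: 1

Derivation:
LRU simulation (capacity=4):
  1. access lemon: MISS. Cache (LRU->MRU): [lemon]
  2. access lemon: HIT. Cache (LRU->MRU): [lemon]
  3. access lemon: HIT. Cache (LRU->MRU): [lemon]
  4. access lemon: HIT. Cache (LRU->MRU): [lemon]
  5. access lemon: HIT. Cache (LRU->MRU): [lemon]
  6. access lemon: HIT. Cache (LRU->MRU): [lemon]
  7. access dog: MISS. Cache (LRU->MRU): [lemon dog]
  8. access pig: MISS. Cache (LRU->MRU): [lemon dog pig]
  9. access dog: HIT. Cache (LRU->MRU): [lemon pig dog]
  10. access pig: HIT. Cache (LRU->MRU): [lemon dog pig]
  11. access yak: MISS. Cache (LRU->MRU): [lemon dog pig yak]
  12. access lemon: HIT. Cache (LRU->MRU): [dog pig yak lemon]
  13. access lemon: HIT. Cache (LRU->MRU): [dog pig yak lemon]
  14. access yak: HIT. Cache (LRU->MRU): [dog pig lemon yak]
  15. access pig: HIT. Cache (LRU->MRU): [dog lemon yak pig]
  16. access pig: HIT. Cache (LRU->MRU): [dog lemon yak pig]
  17. access lemon: HIT. Cache (LRU->MRU): [dog yak pig lemon]
  18. access yak: HIT. Cache (LRU->MRU): [dog pig lemon yak]
  19. access lemon: HIT. Cache (LRU->MRU): [dog pig yak lemon]
  20. access lime: MISS, evict dog. Cache (LRU->MRU): [pig yak lemon lime]
Total: 15 hits, 5 misses, 1 evictions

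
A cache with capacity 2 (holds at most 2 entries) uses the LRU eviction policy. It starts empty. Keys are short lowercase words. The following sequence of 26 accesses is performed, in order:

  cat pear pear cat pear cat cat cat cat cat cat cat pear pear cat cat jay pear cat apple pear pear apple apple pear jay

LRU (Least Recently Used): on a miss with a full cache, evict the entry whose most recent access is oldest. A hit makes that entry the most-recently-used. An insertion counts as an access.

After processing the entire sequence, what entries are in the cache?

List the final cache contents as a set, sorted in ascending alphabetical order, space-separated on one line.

Answer: jay pear

Derivation:
LRU simulation (capacity=2):
  1. access cat: MISS. Cache (LRU->MRU): [cat]
  2. access pear: MISS. Cache (LRU->MRU): [cat pear]
  3. access pear: HIT. Cache (LRU->MRU): [cat pear]
  4. access cat: HIT. Cache (LRU->MRU): [pear cat]
  5. access pear: HIT. Cache (LRU->MRU): [cat pear]
  6. access cat: HIT. Cache (LRU->MRU): [pear cat]
  7. access cat: HIT. Cache (LRU->MRU): [pear cat]
  8. access cat: HIT. Cache (LRU->MRU): [pear cat]
  9. access cat: HIT. Cache (LRU->MRU): [pear cat]
  10. access cat: HIT. Cache (LRU->MRU): [pear cat]
  11. access cat: HIT. Cache (LRU->MRU): [pear cat]
  12. access cat: HIT. Cache (LRU->MRU): [pear cat]
  13. access pear: HIT. Cache (LRU->MRU): [cat pear]
  14. access pear: HIT. Cache (LRU->MRU): [cat pear]
  15. access cat: HIT. Cache (LRU->MRU): [pear cat]
  16. access cat: HIT. Cache (LRU->MRU): [pear cat]
  17. access jay: MISS, evict pear. Cache (LRU->MRU): [cat jay]
  18. access pear: MISS, evict cat. Cache (LRU->MRU): [jay pear]
  19. access cat: MISS, evict jay. Cache (LRU->MRU): [pear cat]
  20. access apple: MISS, evict pear. Cache (LRU->MRU): [cat apple]
  21. access pear: MISS, evict cat. Cache (LRU->MRU): [apple pear]
  22. access pear: HIT. Cache (LRU->MRU): [apple pear]
  23. access apple: HIT. Cache (LRU->MRU): [pear apple]
  24. access apple: HIT. Cache (LRU->MRU): [pear apple]
  25. access pear: HIT. Cache (LRU->MRU): [apple pear]
  26. access jay: MISS, evict apple. Cache (LRU->MRU): [pear jay]
Total: 18 hits, 8 misses, 6 evictions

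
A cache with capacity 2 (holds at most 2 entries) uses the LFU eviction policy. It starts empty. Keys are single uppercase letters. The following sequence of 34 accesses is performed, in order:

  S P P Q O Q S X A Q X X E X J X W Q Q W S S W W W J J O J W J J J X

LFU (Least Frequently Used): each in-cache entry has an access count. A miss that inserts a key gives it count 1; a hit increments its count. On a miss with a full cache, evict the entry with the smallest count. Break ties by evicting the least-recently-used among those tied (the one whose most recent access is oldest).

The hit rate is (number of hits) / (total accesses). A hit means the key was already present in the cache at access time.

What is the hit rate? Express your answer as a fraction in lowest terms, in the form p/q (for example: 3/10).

Answer: 6/17

Derivation:
LFU simulation (capacity=2):
  1. access S: MISS. Cache: [S(c=1)]
  2. access P: MISS. Cache: [S(c=1) P(c=1)]
  3. access P: HIT, count now 2. Cache: [S(c=1) P(c=2)]
  4. access Q: MISS, evict S(c=1). Cache: [Q(c=1) P(c=2)]
  5. access O: MISS, evict Q(c=1). Cache: [O(c=1) P(c=2)]
  6. access Q: MISS, evict O(c=1). Cache: [Q(c=1) P(c=2)]
  7. access S: MISS, evict Q(c=1). Cache: [S(c=1) P(c=2)]
  8. access X: MISS, evict S(c=1). Cache: [X(c=1) P(c=2)]
  9. access A: MISS, evict X(c=1). Cache: [A(c=1) P(c=2)]
  10. access Q: MISS, evict A(c=1). Cache: [Q(c=1) P(c=2)]
  11. access X: MISS, evict Q(c=1). Cache: [X(c=1) P(c=2)]
  12. access X: HIT, count now 2. Cache: [P(c=2) X(c=2)]
  13. access E: MISS, evict P(c=2). Cache: [E(c=1) X(c=2)]
  14. access X: HIT, count now 3. Cache: [E(c=1) X(c=3)]
  15. access J: MISS, evict E(c=1). Cache: [J(c=1) X(c=3)]
  16. access X: HIT, count now 4. Cache: [J(c=1) X(c=4)]
  17. access W: MISS, evict J(c=1). Cache: [W(c=1) X(c=4)]
  18. access Q: MISS, evict W(c=1). Cache: [Q(c=1) X(c=4)]
  19. access Q: HIT, count now 2. Cache: [Q(c=2) X(c=4)]
  20. access W: MISS, evict Q(c=2). Cache: [W(c=1) X(c=4)]
  21. access S: MISS, evict W(c=1). Cache: [S(c=1) X(c=4)]
  22. access S: HIT, count now 2. Cache: [S(c=2) X(c=4)]
  23. access W: MISS, evict S(c=2). Cache: [W(c=1) X(c=4)]
  24. access W: HIT, count now 2. Cache: [W(c=2) X(c=4)]
  25. access W: HIT, count now 3. Cache: [W(c=3) X(c=4)]
  26. access J: MISS, evict W(c=3). Cache: [J(c=1) X(c=4)]
  27. access J: HIT, count now 2. Cache: [J(c=2) X(c=4)]
  28. access O: MISS, evict J(c=2). Cache: [O(c=1) X(c=4)]
  29. access J: MISS, evict O(c=1). Cache: [J(c=1) X(c=4)]
  30. access W: MISS, evict J(c=1). Cache: [W(c=1) X(c=4)]
  31. access J: MISS, evict W(c=1). Cache: [J(c=1) X(c=4)]
  32. access J: HIT, count now 2. Cache: [J(c=2) X(c=4)]
  33. access J: HIT, count now 3. Cache: [J(c=3) X(c=4)]
  34. access X: HIT, count now 5. Cache: [J(c=3) X(c=5)]
Total: 12 hits, 22 misses, 20 evictions

Hit rate = 12/34 = 6/17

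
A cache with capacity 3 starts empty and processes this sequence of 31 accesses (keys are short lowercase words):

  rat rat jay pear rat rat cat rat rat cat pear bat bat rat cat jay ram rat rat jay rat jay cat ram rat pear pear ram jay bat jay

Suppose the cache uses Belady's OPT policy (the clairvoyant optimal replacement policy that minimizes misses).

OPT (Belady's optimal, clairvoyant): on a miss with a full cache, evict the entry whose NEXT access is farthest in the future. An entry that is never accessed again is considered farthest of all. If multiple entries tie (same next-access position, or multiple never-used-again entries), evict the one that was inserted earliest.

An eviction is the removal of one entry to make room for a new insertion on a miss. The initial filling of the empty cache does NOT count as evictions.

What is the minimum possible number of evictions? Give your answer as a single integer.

OPT (Belady) simulation (capacity=3):
  1. access rat: MISS. Cache: [rat]
  2. access rat: HIT. Next use of rat: step 5. Cache: [rat]
  3. access jay: MISS. Cache: [rat jay]
  4. access pear: MISS. Cache: [rat jay pear]
  5. access rat: HIT. Next use of rat: step 6. Cache: [rat jay pear]
  6. access rat: HIT. Next use of rat: step 8. Cache: [rat jay pear]
  7. access cat: MISS, evict jay (next use: step 16). Cache: [rat pear cat]
  8. access rat: HIT. Next use of rat: step 9. Cache: [rat pear cat]
  9. access rat: HIT. Next use of rat: step 14. Cache: [rat pear cat]
  10. access cat: HIT. Next use of cat: step 15. Cache: [rat pear cat]
  11. access pear: HIT. Next use of pear: step 26. Cache: [rat pear cat]
  12. access bat: MISS, evict pear (next use: step 26). Cache: [rat cat bat]
  13. access bat: HIT. Next use of bat: step 30. Cache: [rat cat bat]
  14. access rat: HIT. Next use of rat: step 18. Cache: [rat cat bat]
  15. access cat: HIT. Next use of cat: step 23. Cache: [rat cat bat]
  16. access jay: MISS, evict bat (next use: step 30). Cache: [rat cat jay]
  17. access ram: MISS, evict cat (next use: step 23). Cache: [rat jay ram]
  18. access rat: HIT. Next use of rat: step 19. Cache: [rat jay ram]
  19. access rat: HIT. Next use of rat: step 21. Cache: [rat jay ram]
  20. access jay: HIT. Next use of jay: step 22. Cache: [rat jay ram]
  21. access rat: HIT. Next use of rat: step 25. Cache: [rat jay ram]
  22. access jay: HIT. Next use of jay: step 29. Cache: [rat jay ram]
  23. access cat: MISS, evict jay (next use: step 29). Cache: [rat ram cat]
  24. access ram: HIT. Next use of ram: step 28. Cache: [rat ram cat]
  25. access rat: HIT. Next use of rat: never. Cache: [rat ram cat]
  26. access pear: MISS, evict rat (next use: never). Cache: [ram cat pear]
  27. access pear: HIT. Next use of pear: never. Cache: [ram cat pear]
  28. access ram: HIT. Next use of ram: never. Cache: [ram cat pear]
  29. access jay: MISS, evict ram (next use: never). Cache: [cat pear jay]
  30. access bat: MISS, evict cat (next use: never). Cache: [pear jay bat]
  31. access jay: HIT. Next use of jay: never. Cache: [pear jay bat]
Total: 20 hits, 11 misses, 8 evictions

Answer: 8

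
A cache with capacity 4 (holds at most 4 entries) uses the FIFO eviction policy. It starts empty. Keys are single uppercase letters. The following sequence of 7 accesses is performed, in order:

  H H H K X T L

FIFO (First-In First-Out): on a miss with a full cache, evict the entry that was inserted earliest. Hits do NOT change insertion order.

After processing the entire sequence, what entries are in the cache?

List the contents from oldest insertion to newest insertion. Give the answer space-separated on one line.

Answer: K X T L

Derivation:
FIFO simulation (capacity=4):
  1. access H: MISS. Cache (old->new): [H]
  2. access H: HIT. Cache (old->new): [H]
  3. access H: HIT. Cache (old->new): [H]
  4. access K: MISS. Cache (old->new): [H K]
  5. access X: MISS. Cache (old->new): [H K X]
  6. access T: MISS. Cache (old->new): [H K X T]
  7. access L: MISS, evict H. Cache (old->new): [K X T L]
Total: 2 hits, 5 misses, 1 evictions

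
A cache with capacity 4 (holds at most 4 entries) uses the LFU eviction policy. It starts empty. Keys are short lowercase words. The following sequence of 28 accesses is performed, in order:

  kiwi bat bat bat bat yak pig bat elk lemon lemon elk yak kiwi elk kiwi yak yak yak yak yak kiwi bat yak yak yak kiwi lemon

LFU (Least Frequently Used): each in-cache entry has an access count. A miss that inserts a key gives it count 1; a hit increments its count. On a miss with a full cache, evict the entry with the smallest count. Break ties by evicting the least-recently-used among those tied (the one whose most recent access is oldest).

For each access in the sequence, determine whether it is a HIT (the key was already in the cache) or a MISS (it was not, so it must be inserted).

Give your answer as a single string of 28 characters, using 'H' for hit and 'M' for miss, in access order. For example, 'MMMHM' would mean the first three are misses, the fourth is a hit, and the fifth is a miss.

LFU simulation (capacity=4):
  1. access kiwi: MISS. Cache: [kiwi(c=1)]
  2. access bat: MISS. Cache: [kiwi(c=1) bat(c=1)]
  3. access bat: HIT, count now 2. Cache: [kiwi(c=1) bat(c=2)]
  4. access bat: HIT, count now 3. Cache: [kiwi(c=1) bat(c=3)]
  5. access bat: HIT, count now 4. Cache: [kiwi(c=1) bat(c=4)]
  6. access yak: MISS. Cache: [kiwi(c=1) yak(c=1) bat(c=4)]
  7. access pig: MISS. Cache: [kiwi(c=1) yak(c=1) pig(c=1) bat(c=4)]
  8. access bat: HIT, count now 5. Cache: [kiwi(c=1) yak(c=1) pig(c=1) bat(c=5)]
  9. access elk: MISS, evict kiwi(c=1). Cache: [yak(c=1) pig(c=1) elk(c=1) bat(c=5)]
  10. access lemon: MISS, evict yak(c=1). Cache: [pig(c=1) elk(c=1) lemon(c=1) bat(c=5)]
  11. access lemon: HIT, count now 2. Cache: [pig(c=1) elk(c=1) lemon(c=2) bat(c=5)]
  12. access elk: HIT, count now 2. Cache: [pig(c=1) lemon(c=2) elk(c=2) bat(c=5)]
  13. access yak: MISS, evict pig(c=1). Cache: [yak(c=1) lemon(c=2) elk(c=2) bat(c=5)]
  14. access kiwi: MISS, evict yak(c=1). Cache: [kiwi(c=1) lemon(c=2) elk(c=2) bat(c=5)]
  15. access elk: HIT, count now 3. Cache: [kiwi(c=1) lemon(c=2) elk(c=3) bat(c=5)]
  16. access kiwi: HIT, count now 2. Cache: [lemon(c=2) kiwi(c=2) elk(c=3) bat(c=5)]
  17. access yak: MISS, evict lemon(c=2). Cache: [yak(c=1) kiwi(c=2) elk(c=3) bat(c=5)]
  18. access yak: HIT, count now 2. Cache: [kiwi(c=2) yak(c=2) elk(c=3) bat(c=5)]
  19. access yak: HIT, count now 3. Cache: [kiwi(c=2) elk(c=3) yak(c=3) bat(c=5)]
  20. access yak: HIT, count now 4. Cache: [kiwi(c=2) elk(c=3) yak(c=4) bat(c=5)]
  21. access yak: HIT, count now 5. Cache: [kiwi(c=2) elk(c=3) bat(c=5) yak(c=5)]
  22. access kiwi: HIT, count now 3. Cache: [elk(c=3) kiwi(c=3) bat(c=5) yak(c=5)]
  23. access bat: HIT, count now 6. Cache: [elk(c=3) kiwi(c=3) yak(c=5) bat(c=6)]
  24. access yak: HIT, count now 6. Cache: [elk(c=3) kiwi(c=3) bat(c=6) yak(c=6)]
  25. access yak: HIT, count now 7. Cache: [elk(c=3) kiwi(c=3) bat(c=6) yak(c=7)]
  26. access yak: HIT, count now 8. Cache: [elk(c=3) kiwi(c=3) bat(c=6) yak(c=8)]
  27. access kiwi: HIT, count now 4. Cache: [elk(c=3) kiwi(c=4) bat(c=6) yak(c=8)]
  28. access lemon: MISS, evict elk(c=3). Cache: [lemon(c=1) kiwi(c=4) bat(c=6) yak(c=8)]
Total: 18 hits, 10 misses, 6 evictions

Answer: MMHHHMMHMMHHMMHHMHHHHHHHHHHM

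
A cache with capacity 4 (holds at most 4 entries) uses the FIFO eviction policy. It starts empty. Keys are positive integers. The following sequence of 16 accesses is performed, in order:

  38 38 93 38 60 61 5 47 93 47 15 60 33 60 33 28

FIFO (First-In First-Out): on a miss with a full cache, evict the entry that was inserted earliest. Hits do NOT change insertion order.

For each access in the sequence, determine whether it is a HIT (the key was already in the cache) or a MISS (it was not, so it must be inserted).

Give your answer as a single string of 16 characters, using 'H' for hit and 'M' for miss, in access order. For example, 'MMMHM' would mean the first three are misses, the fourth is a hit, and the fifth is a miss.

Answer: MHMHMMMMMHMMMHHM

Derivation:
FIFO simulation (capacity=4):
  1. access 38: MISS. Cache (old->new): [38]
  2. access 38: HIT. Cache (old->new): [38]
  3. access 93: MISS. Cache (old->new): [38 93]
  4. access 38: HIT. Cache (old->new): [38 93]
  5. access 60: MISS. Cache (old->new): [38 93 60]
  6. access 61: MISS. Cache (old->new): [38 93 60 61]
  7. access 5: MISS, evict 38. Cache (old->new): [93 60 61 5]
  8. access 47: MISS, evict 93. Cache (old->new): [60 61 5 47]
  9. access 93: MISS, evict 60. Cache (old->new): [61 5 47 93]
  10. access 47: HIT. Cache (old->new): [61 5 47 93]
  11. access 15: MISS, evict 61. Cache (old->new): [5 47 93 15]
  12. access 60: MISS, evict 5. Cache (old->new): [47 93 15 60]
  13. access 33: MISS, evict 47. Cache (old->new): [93 15 60 33]
  14. access 60: HIT. Cache (old->new): [93 15 60 33]
  15. access 33: HIT. Cache (old->new): [93 15 60 33]
  16. access 28: MISS, evict 93. Cache (old->new): [15 60 33 28]
Total: 5 hits, 11 misses, 7 evictions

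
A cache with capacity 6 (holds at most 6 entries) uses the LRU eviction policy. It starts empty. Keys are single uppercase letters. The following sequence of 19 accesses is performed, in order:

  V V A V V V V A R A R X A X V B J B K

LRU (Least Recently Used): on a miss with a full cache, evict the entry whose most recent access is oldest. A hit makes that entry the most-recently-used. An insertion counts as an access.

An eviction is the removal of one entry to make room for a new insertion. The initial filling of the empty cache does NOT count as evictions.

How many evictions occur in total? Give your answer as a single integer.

LRU simulation (capacity=6):
  1. access V: MISS. Cache (LRU->MRU): [V]
  2. access V: HIT. Cache (LRU->MRU): [V]
  3. access A: MISS. Cache (LRU->MRU): [V A]
  4. access V: HIT. Cache (LRU->MRU): [A V]
  5. access V: HIT. Cache (LRU->MRU): [A V]
  6. access V: HIT. Cache (LRU->MRU): [A V]
  7. access V: HIT. Cache (LRU->MRU): [A V]
  8. access A: HIT. Cache (LRU->MRU): [V A]
  9. access R: MISS. Cache (LRU->MRU): [V A R]
  10. access A: HIT. Cache (LRU->MRU): [V R A]
  11. access R: HIT. Cache (LRU->MRU): [V A R]
  12. access X: MISS. Cache (LRU->MRU): [V A R X]
  13. access A: HIT. Cache (LRU->MRU): [V R X A]
  14. access X: HIT. Cache (LRU->MRU): [V R A X]
  15. access V: HIT. Cache (LRU->MRU): [R A X V]
  16. access B: MISS. Cache (LRU->MRU): [R A X V B]
  17. access J: MISS. Cache (LRU->MRU): [R A X V B J]
  18. access B: HIT. Cache (LRU->MRU): [R A X V J B]
  19. access K: MISS, evict R. Cache (LRU->MRU): [A X V J B K]
Total: 12 hits, 7 misses, 1 evictions

Answer: 1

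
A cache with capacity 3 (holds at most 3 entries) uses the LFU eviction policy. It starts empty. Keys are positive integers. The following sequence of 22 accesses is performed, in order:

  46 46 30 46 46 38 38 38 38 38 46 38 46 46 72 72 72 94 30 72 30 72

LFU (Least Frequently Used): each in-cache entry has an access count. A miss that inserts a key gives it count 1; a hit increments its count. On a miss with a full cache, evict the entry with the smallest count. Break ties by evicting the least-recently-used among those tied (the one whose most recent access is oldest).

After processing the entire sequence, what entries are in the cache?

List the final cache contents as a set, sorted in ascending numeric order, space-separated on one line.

LFU simulation (capacity=3):
  1. access 46: MISS. Cache: [46(c=1)]
  2. access 46: HIT, count now 2. Cache: [46(c=2)]
  3. access 30: MISS. Cache: [30(c=1) 46(c=2)]
  4. access 46: HIT, count now 3. Cache: [30(c=1) 46(c=3)]
  5. access 46: HIT, count now 4. Cache: [30(c=1) 46(c=4)]
  6. access 38: MISS. Cache: [30(c=1) 38(c=1) 46(c=4)]
  7. access 38: HIT, count now 2. Cache: [30(c=1) 38(c=2) 46(c=4)]
  8. access 38: HIT, count now 3. Cache: [30(c=1) 38(c=3) 46(c=4)]
  9. access 38: HIT, count now 4. Cache: [30(c=1) 46(c=4) 38(c=4)]
  10. access 38: HIT, count now 5. Cache: [30(c=1) 46(c=4) 38(c=5)]
  11. access 46: HIT, count now 5. Cache: [30(c=1) 38(c=5) 46(c=5)]
  12. access 38: HIT, count now 6. Cache: [30(c=1) 46(c=5) 38(c=6)]
  13. access 46: HIT, count now 6. Cache: [30(c=1) 38(c=6) 46(c=6)]
  14. access 46: HIT, count now 7. Cache: [30(c=1) 38(c=6) 46(c=7)]
  15. access 72: MISS, evict 30(c=1). Cache: [72(c=1) 38(c=6) 46(c=7)]
  16. access 72: HIT, count now 2. Cache: [72(c=2) 38(c=6) 46(c=7)]
  17. access 72: HIT, count now 3. Cache: [72(c=3) 38(c=6) 46(c=7)]
  18. access 94: MISS, evict 72(c=3). Cache: [94(c=1) 38(c=6) 46(c=7)]
  19. access 30: MISS, evict 94(c=1). Cache: [30(c=1) 38(c=6) 46(c=7)]
  20. access 72: MISS, evict 30(c=1). Cache: [72(c=1) 38(c=6) 46(c=7)]
  21. access 30: MISS, evict 72(c=1). Cache: [30(c=1) 38(c=6) 46(c=7)]
  22. access 72: MISS, evict 30(c=1). Cache: [72(c=1) 38(c=6) 46(c=7)]
Total: 13 hits, 9 misses, 6 evictions

Answer: 38 46 72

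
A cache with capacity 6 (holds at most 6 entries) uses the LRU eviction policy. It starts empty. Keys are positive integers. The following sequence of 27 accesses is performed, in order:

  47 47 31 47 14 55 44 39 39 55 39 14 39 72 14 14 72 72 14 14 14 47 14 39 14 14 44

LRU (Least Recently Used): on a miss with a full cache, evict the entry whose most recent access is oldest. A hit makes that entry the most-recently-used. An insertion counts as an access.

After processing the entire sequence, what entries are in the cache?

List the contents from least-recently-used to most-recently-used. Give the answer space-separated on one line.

Answer: 55 72 47 39 14 44

Derivation:
LRU simulation (capacity=6):
  1. access 47: MISS. Cache (LRU->MRU): [47]
  2. access 47: HIT. Cache (LRU->MRU): [47]
  3. access 31: MISS. Cache (LRU->MRU): [47 31]
  4. access 47: HIT. Cache (LRU->MRU): [31 47]
  5. access 14: MISS. Cache (LRU->MRU): [31 47 14]
  6. access 55: MISS. Cache (LRU->MRU): [31 47 14 55]
  7. access 44: MISS. Cache (LRU->MRU): [31 47 14 55 44]
  8. access 39: MISS. Cache (LRU->MRU): [31 47 14 55 44 39]
  9. access 39: HIT. Cache (LRU->MRU): [31 47 14 55 44 39]
  10. access 55: HIT. Cache (LRU->MRU): [31 47 14 44 39 55]
  11. access 39: HIT. Cache (LRU->MRU): [31 47 14 44 55 39]
  12. access 14: HIT. Cache (LRU->MRU): [31 47 44 55 39 14]
  13. access 39: HIT. Cache (LRU->MRU): [31 47 44 55 14 39]
  14. access 72: MISS, evict 31. Cache (LRU->MRU): [47 44 55 14 39 72]
  15. access 14: HIT. Cache (LRU->MRU): [47 44 55 39 72 14]
  16. access 14: HIT. Cache (LRU->MRU): [47 44 55 39 72 14]
  17. access 72: HIT. Cache (LRU->MRU): [47 44 55 39 14 72]
  18. access 72: HIT. Cache (LRU->MRU): [47 44 55 39 14 72]
  19. access 14: HIT. Cache (LRU->MRU): [47 44 55 39 72 14]
  20. access 14: HIT. Cache (LRU->MRU): [47 44 55 39 72 14]
  21. access 14: HIT. Cache (LRU->MRU): [47 44 55 39 72 14]
  22. access 47: HIT. Cache (LRU->MRU): [44 55 39 72 14 47]
  23. access 14: HIT. Cache (LRU->MRU): [44 55 39 72 47 14]
  24. access 39: HIT. Cache (LRU->MRU): [44 55 72 47 14 39]
  25. access 14: HIT. Cache (LRU->MRU): [44 55 72 47 39 14]
  26. access 14: HIT. Cache (LRU->MRU): [44 55 72 47 39 14]
  27. access 44: HIT. Cache (LRU->MRU): [55 72 47 39 14 44]
Total: 20 hits, 7 misses, 1 evictions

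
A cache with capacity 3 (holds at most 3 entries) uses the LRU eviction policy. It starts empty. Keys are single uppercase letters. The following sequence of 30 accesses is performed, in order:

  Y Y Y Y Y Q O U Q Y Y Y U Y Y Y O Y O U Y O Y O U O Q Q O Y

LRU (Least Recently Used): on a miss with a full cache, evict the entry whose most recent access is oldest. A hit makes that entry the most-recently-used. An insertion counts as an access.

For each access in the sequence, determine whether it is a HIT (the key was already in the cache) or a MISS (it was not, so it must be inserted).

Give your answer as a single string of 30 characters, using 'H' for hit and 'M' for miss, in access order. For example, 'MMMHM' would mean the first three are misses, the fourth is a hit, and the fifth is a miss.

Answer: MHHHHMMMHMHHHHHHMHHHHHHHHHMHHM

Derivation:
LRU simulation (capacity=3):
  1. access Y: MISS. Cache (LRU->MRU): [Y]
  2. access Y: HIT. Cache (LRU->MRU): [Y]
  3. access Y: HIT. Cache (LRU->MRU): [Y]
  4. access Y: HIT. Cache (LRU->MRU): [Y]
  5. access Y: HIT. Cache (LRU->MRU): [Y]
  6. access Q: MISS. Cache (LRU->MRU): [Y Q]
  7. access O: MISS. Cache (LRU->MRU): [Y Q O]
  8. access U: MISS, evict Y. Cache (LRU->MRU): [Q O U]
  9. access Q: HIT. Cache (LRU->MRU): [O U Q]
  10. access Y: MISS, evict O. Cache (LRU->MRU): [U Q Y]
  11. access Y: HIT. Cache (LRU->MRU): [U Q Y]
  12. access Y: HIT. Cache (LRU->MRU): [U Q Y]
  13. access U: HIT. Cache (LRU->MRU): [Q Y U]
  14. access Y: HIT. Cache (LRU->MRU): [Q U Y]
  15. access Y: HIT. Cache (LRU->MRU): [Q U Y]
  16. access Y: HIT. Cache (LRU->MRU): [Q U Y]
  17. access O: MISS, evict Q. Cache (LRU->MRU): [U Y O]
  18. access Y: HIT. Cache (LRU->MRU): [U O Y]
  19. access O: HIT. Cache (LRU->MRU): [U Y O]
  20. access U: HIT. Cache (LRU->MRU): [Y O U]
  21. access Y: HIT. Cache (LRU->MRU): [O U Y]
  22. access O: HIT. Cache (LRU->MRU): [U Y O]
  23. access Y: HIT. Cache (LRU->MRU): [U O Y]
  24. access O: HIT. Cache (LRU->MRU): [U Y O]
  25. access U: HIT. Cache (LRU->MRU): [Y O U]
  26. access O: HIT. Cache (LRU->MRU): [Y U O]
  27. access Q: MISS, evict Y. Cache (LRU->MRU): [U O Q]
  28. access Q: HIT. Cache (LRU->MRU): [U O Q]
  29. access O: HIT. Cache (LRU->MRU): [U Q O]
  30. access Y: MISS, evict U. Cache (LRU->MRU): [Q O Y]
Total: 22 hits, 8 misses, 5 evictions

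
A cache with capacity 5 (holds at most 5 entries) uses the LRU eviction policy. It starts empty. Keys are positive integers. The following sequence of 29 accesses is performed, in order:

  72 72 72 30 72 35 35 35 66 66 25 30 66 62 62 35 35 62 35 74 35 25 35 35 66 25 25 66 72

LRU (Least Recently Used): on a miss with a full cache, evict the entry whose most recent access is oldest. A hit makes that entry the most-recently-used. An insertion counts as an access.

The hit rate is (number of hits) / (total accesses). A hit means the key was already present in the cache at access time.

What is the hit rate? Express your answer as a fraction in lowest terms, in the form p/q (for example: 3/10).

Answer: 20/29

Derivation:
LRU simulation (capacity=5):
  1. access 72: MISS. Cache (LRU->MRU): [72]
  2. access 72: HIT. Cache (LRU->MRU): [72]
  3. access 72: HIT. Cache (LRU->MRU): [72]
  4. access 30: MISS. Cache (LRU->MRU): [72 30]
  5. access 72: HIT. Cache (LRU->MRU): [30 72]
  6. access 35: MISS. Cache (LRU->MRU): [30 72 35]
  7. access 35: HIT. Cache (LRU->MRU): [30 72 35]
  8. access 35: HIT. Cache (LRU->MRU): [30 72 35]
  9. access 66: MISS. Cache (LRU->MRU): [30 72 35 66]
  10. access 66: HIT. Cache (LRU->MRU): [30 72 35 66]
  11. access 25: MISS. Cache (LRU->MRU): [30 72 35 66 25]
  12. access 30: HIT. Cache (LRU->MRU): [72 35 66 25 30]
  13. access 66: HIT. Cache (LRU->MRU): [72 35 25 30 66]
  14. access 62: MISS, evict 72. Cache (LRU->MRU): [35 25 30 66 62]
  15. access 62: HIT. Cache (LRU->MRU): [35 25 30 66 62]
  16. access 35: HIT. Cache (LRU->MRU): [25 30 66 62 35]
  17. access 35: HIT. Cache (LRU->MRU): [25 30 66 62 35]
  18. access 62: HIT. Cache (LRU->MRU): [25 30 66 35 62]
  19. access 35: HIT. Cache (LRU->MRU): [25 30 66 62 35]
  20. access 74: MISS, evict 25. Cache (LRU->MRU): [30 66 62 35 74]
  21. access 35: HIT. Cache (LRU->MRU): [30 66 62 74 35]
  22. access 25: MISS, evict 30. Cache (LRU->MRU): [66 62 74 35 25]
  23. access 35: HIT. Cache (LRU->MRU): [66 62 74 25 35]
  24. access 35: HIT. Cache (LRU->MRU): [66 62 74 25 35]
  25. access 66: HIT. Cache (LRU->MRU): [62 74 25 35 66]
  26. access 25: HIT. Cache (LRU->MRU): [62 74 35 66 25]
  27. access 25: HIT. Cache (LRU->MRU): [62 74 35 66 25]
  28. access 66: HIT. Cache (LRU->MRU): [62 74 35 25 66]
  29. access 72: MISS, evict 62. Cache (LRU->MRU): [74 35 25 66 72]
Total: 20 hits, 9 misses, 4 evictions

Hit rate = 20/29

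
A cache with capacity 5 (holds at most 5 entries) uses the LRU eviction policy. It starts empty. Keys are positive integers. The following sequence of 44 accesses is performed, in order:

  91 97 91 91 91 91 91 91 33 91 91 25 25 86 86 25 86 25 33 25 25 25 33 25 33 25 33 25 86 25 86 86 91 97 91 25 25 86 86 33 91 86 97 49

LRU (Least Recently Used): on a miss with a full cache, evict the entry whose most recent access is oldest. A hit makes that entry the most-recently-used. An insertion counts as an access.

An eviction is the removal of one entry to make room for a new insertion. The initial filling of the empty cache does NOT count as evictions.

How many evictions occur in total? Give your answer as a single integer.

LRU simulation (capacity=5):
  1. access 91: MISS. Cache (LRU->MRU): [91]
  2. access 97: MISS. Cache (LRU->MRU): [91 97]
  3. access 91: HIT. Cache (LRU->MRU): [97 91]
  4. access 91: HIT. Cache (LRU->MRU): [97 91]
  5. access 91: HIT. Cache (LRU->MRU): [97 91]
  6. access 91: HIT. Cache (LRU->MRU): [97 91]
  7. access 91: HIT. Cache (LRU->MRU): [97 91]
  8. access 91: HIT. Cache (LRU->MRU): [97 91]
  9. access 33: MISS. Cache (LRU->MRU): [97 91 33]
  10. access 91: HIT. Cache (LRU->MRU): [97 33 91]
  11. access 91: HIT. Cache (LRU->MRU): [97 33 91]
  12. access 25: MISS. Cache (LRU->MRU): [97 33 91 25]
  13. access 25: HIT. Cache (LRU->MRU): [97 33 91 25]
  14. access 86: MISS. Cache (LRU->MRU): [97 33 91 25 86]
  15. access 86: HIT. Cache (LRU->MRU): [97 33 91 25 86]
  16. access 25: HIT. Cache (LRU->MRU): [97 33 91 86 25]
  17. access 86: HIT. Cache (LRU->MRU): [97 33 91 25 86]
  18. access 25: HIT. Cache (LRU->MRU): [97 33 91 86 25]
  19. access 33: HIT. Cache (LRU->MRU): [97 91 86 25 33]
  20. access 25: HIT. Cache (LRU->MRU): [97 91 86 33 25]
  21. access 25: HIT. Cache (LRU->MRU): [97 91 86 33 25]
  22. access 25: HIT. Cache (LRU->MRU): [97 91 86 33 25]
  23. access 33: HIT. Cache (LRU->MRU): [97 91 86 25 33]
  24. access 25: HIT. Cache (LRU->MRU): [97 91 86 33 25]
  25. access 33: HIT. Cache (LRU->MRU): [97 91 86 25 33]
  26. access 25: HIT. Cache (LRU->MRU): [97 91 86 33 25]
  27. access 33: HIT. Cache (LRU->MRU): [97 91 86 25 33]
  28. access 25: HIT. Cache (LRU->MRU): [97 91 86 33 25]
  29. access 86: HIT. Cache (LRU->MRU): [97 91 33 25 86]
  30. access 25: HIT. Cache (LRU->MRU): [97 91 33 86 25]
  31. access 86: HIT. Cache (LRU->MRU): [97 91 33 25 86]
  32. access 86: HIT. Cache (LRU->MRU): [97 91 33 25 86]
  33. access 91: HIT. Cache (LRU->MRU): [97 33 25 86 91]
  34. access 97: HIT. Cache (LRU->MRU): [33 25 86 91 97]
  35. access 91: HIT. Cache (LRU->MRU): [33 25 86 97 91]
  36. access 25: HIT. Cache (LRU->MRU): [33 86 97 91 25]
  37. access 25: HIT. Cache (LRU->MRU): [33 86 97 91 25]
  38. access 86: HIT. Cache (LRU->MRU): [33 97 91 25 86]
  39. access 86: HIT. Cache (LRU->MRU): [33 97 91 25 86]
  40. access 33: HIT. Cache (LRU->MRU): [97 91 25 86 33]
  41. access 91: HIT. Cache (LRU->MRU): [97 25 86 33 91]
  42. access 86: HIT. Cache (LRU->MRU): [97 25 33 91 86]
  43. access 97: HIT. Cache (LRU->MRU): [25 33 91 86 97]
  44. access 49: MISS, evict 25. Cache (LRU->MRU): [33 91 86 97 49]
Total: 38 hits, 6 misses, 1 evictions

Answer: 1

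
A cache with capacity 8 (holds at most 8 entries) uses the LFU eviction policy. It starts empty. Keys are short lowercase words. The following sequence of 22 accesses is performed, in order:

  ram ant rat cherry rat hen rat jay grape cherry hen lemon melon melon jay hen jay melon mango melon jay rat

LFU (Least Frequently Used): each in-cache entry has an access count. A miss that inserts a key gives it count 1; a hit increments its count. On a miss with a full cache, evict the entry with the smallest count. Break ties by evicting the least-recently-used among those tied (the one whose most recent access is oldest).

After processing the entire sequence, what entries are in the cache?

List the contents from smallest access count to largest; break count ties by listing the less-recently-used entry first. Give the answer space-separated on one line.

LFU simulation (capacity=8):
  1. access ram: MISS. Cache: [ram(c=1)]
  2. access ant: MISS. Cache: [ram(c=1) ant(c=1)]
  3. access rat: MISS. Cache: [ram(c=1) ant(c=1) rat(c=1)]
  4. access cherry: MISS. Cache: [ram(c=1) ant(c=1) rat(c=1) cherry(c=1)]
  5. access rat: HIT, count now 2. Cache: [ram(c=1) ant(c=1) cherry(c=1) rat(c=2)]
  6. access hen: MISS. Cache: [ram(c=1) ant(c=1) cherry(c=1) hen(c=1) rat(c=2)]
  7. access rat: HIT, count now 3. Cache: [ram(c=1) ant(c=1) cherry(c=1) hen(c=1) rat(c=3)]
  8. access jay: MISS. Cache: [ram(c=1) ant(c=1) cherry(c=1) hen(c=1) jay(c=1) rat(c=3)]
  9. access grape: MISS. Cache: [ram(c=1) ant(c=1) cherry(c=1) hen(c=1) jay(c=1) grape(c=1) rat(c=3)]
  10. access cherry: HIT, count now 2. Cache: [ram(c=1) ant(c=1) hen(c=1) jay(c=1) grape(c=1) cherry(c=2) rat(c=3)]
  11. access hen: HIT, count now 2. Cache: [ram(c=1) ant(c=1) jay(c=1) grape(c=1) cherry(c=2) hen(c=2) rat(c=3)]
  12. access lemon: MISS. Cache: [ram(c=1) ant(c=1) jay(c=1) grape(c=1) lemon(c=1) cherry(c=2) hen(c=2) rat(c=3)]
  13. access melon: MISS, evict ram(c=1). Cache: [ant(c=1) jay(c=1) grape(c=1) lemon(c=1) melon(c=1) cherry(c=2) hen(c=2) rat(c=3)]
  14. access melon: HIT, count now 2. Cache: [ant(c=1) jay(c=1) grape(c=1) lemon(c=1) cherry(c=2) hen(c=2) melon(c=2) rat(c=3)]
  15. access jay: HIT, count now 2. Cache: [ant(c=1) grape(c=1) lemon(c=1) cherry(c=2) hen(c=2) melon(c=2) jay(c=2) rat(c=3)]
  16. access hen: HIT, count now 3. Cache: [ant(c=1) grape(c=1) lemon(c=1) cherry(c=2) melon(c=2) jay(c=2) rat(c=3) hen(c=3)]
  17. access jay: HIT, count now 3. Cache: [ant(c=1) grape(c=1) lemon(c=1) cherry(c=2) melon(c=2) rat(c=3) hen(c=3) jay(c=3)]
  18. access melon: HIT, count now 3. Cache: [ant(c=1) grape(c=1) lemon(c=1) cherry(c=2) rat(c=3) hen(c=3) jay(c=3) melon(c=3)]
  19. access mango: MISS, evict ant(c=1). Cache: [grape(c=1) lemon(c=1) mango(c=1) cherry(c=2) rat(c=3) hen(c=3) jay(c=3) melon(c=3)]
  20. access melon: HIT, count now 4. Cache: [grape(c=1) lemon(c=1) mango(c=1) cherry(c=2) rat(c=3) hen(c=3) jay(c=3) melon(c=4)]
  21. access jay: HIT, count now 4. Cache: [grape(c=1) lemon(c=1) mango(c=1) cherry(c=2) rat(c=3) hen(c=3) melon(c=4) jay(c=4)]
  22. access rat: HIT, count now 4. Cache: [grape(c=1) lemon(c=1) mango(c=1) cherry(c=2) hen(c=3) melon(c=4) jay(c=4) rat(c=4)]
Total: 12 hits, 10 misses, 2 evictions

Answer: grape lemon mango cherry hen melon jay rat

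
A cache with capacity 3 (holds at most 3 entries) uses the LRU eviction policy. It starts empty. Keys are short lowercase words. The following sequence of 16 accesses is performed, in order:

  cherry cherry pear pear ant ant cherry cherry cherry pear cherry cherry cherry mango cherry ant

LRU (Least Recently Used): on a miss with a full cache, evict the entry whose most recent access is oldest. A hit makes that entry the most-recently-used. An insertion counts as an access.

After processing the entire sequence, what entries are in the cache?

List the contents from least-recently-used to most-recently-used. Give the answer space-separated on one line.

Answer: mango cherry ant

Derivation:
LRU simulation (capacity=3):
  1. access cherry: MISS. Cache (LRU->MRU): [cherry]
  2. access cherry: HIT. Cache (LRU->MRU): [cherry]
  3. access pear: MISS. Cache (LRU->MRU): [cherry pear]
  4. access pear: HIT. Cache (LRU->MRU): [cherry pear]
  5. access ant: MISS. Cache (LRU->MRU): [cherry pear ant]
  6. access ant: HIT. Cache (LRU->MRU): [cherry pear ant]
  7. access cherry: HIT. Cache (LRU->MRU): [pear ant cherry]
  8. access cherry: HIT. Cache (LRU->MRU): [pear ant cherry]
  9. access cherry: HIT. Cache (LRU->MRU): [pear ant cherry]
  10. access pear: HIT. Cache (LRU->MRU): [ant cherry pear]
  11. access cherry: HIT. Cache (LRU->MRU): [ant pear cherry]
  12. access cherry: HIT. Cache (LRU->MRU): [ant pear cherry]
  13. access cherry: HIT. Cache (LRU->MRU): [ant pear cherry]
  14. access mango: MISS, evict ant. Cache (LRU->MRU): [pear cherry mango]
  15. access cherry: HIT. Cache (LRU->MRU): [pear mango cherry]
  16. access ant: MISS, evict pear. Cache (LRU->MRU): [mango cherry ant]
Total: 11 hits, 5 misses, 2 evictions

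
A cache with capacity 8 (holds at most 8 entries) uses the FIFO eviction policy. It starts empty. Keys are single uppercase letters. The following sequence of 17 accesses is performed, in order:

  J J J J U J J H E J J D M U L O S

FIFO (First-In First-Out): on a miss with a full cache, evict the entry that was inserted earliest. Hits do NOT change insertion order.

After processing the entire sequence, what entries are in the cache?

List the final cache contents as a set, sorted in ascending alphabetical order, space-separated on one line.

FIFO simulation (capacity=8):
  1. access J: MISS. Cache (old->new): [J]
  2. access J: HIT. Cache (old->new): [J]
  3. access J: HIT. Cache (old->new): [J]
  4. access J: HIT. Cache (old->new): [J]
  5. access U: MISS. Cache (old->new): [J U]
  6. access J: HIT. Cache (old->new): [J U]
  7. access J: HIT. Cache (old->new): [J U]
  8. access H: MISS. Cache (old->new): [J U H]
  9. access E: MISS. Cache (old->new): [J U H E]
  10. access J: HIT. Cache (old->new): [J U H E]
  11. access J: HIT. Cache (old->new): [J U H E]
  12. access D: MISS. Cache (old->new): [J U H E D]
  13. access M: MISS. Cache (old->new): [J U H E D M]
  14. access U: HIT. Cache (old->new): [J U H E D M]
  15. access L: MISS. Cache (old->new): [J U H E D M L]
  16. access O: MISS. Cache (old->new): [J U H E D M L O]
  17. access S: MISS, evict J. Cache (old->new): [U H E D M L O S]
Total: 8 hits, 9 misses, 1 evictions

Answer: D E H L M O S U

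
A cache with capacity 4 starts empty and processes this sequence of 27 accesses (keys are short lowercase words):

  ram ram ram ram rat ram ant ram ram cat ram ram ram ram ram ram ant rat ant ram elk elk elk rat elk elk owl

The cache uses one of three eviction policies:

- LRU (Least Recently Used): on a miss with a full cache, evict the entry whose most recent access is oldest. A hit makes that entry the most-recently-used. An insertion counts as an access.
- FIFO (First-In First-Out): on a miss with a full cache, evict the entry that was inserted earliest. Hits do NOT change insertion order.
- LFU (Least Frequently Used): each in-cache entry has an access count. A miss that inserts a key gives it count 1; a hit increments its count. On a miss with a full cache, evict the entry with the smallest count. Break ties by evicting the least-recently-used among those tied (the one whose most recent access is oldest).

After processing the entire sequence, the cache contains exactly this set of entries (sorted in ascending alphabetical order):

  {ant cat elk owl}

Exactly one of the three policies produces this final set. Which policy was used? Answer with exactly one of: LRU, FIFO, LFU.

Answer: FIFO

Derivation:
Simulating under each policy and comparing final sets:
  LRU: final set = {elk owl ram rat} -> differs
  FIFO: final set = {ant cat elk owl} -> MATCHES target
  LFU: final set = {elk owl ram rat} -> differs
Only FIFO produces the target set.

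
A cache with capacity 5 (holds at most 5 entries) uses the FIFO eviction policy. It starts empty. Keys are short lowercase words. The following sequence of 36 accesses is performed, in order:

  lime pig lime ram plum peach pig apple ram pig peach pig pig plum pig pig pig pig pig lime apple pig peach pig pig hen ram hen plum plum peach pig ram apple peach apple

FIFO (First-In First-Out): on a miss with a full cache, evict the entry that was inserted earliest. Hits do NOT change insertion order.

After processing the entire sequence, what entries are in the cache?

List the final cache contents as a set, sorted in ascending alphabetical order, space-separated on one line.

Answer: apple hen peach plum ram

Derivation:
FIFO simulation (capacity=5):
  1. access lime: MISS. Cache (old->new): [lime]
  2. access pig: MISS. Cache (old->new): [lime pig]
  3. access lime: HIT. Cache (old->new): [lime pig]
  4. access ram: MISS. Cache (old->new): [lime pig ram]
  5. access plum: MISS. Cache (old->new): [lime pig ram plum]
  6. access peach: MISS. Cache (old->new): [lime pig ram plum peach]
  7. access pig: HIT. Cache (old->new): [lime pig ram plum peach]
  8. access apple: MISS, evict lime. Cache (old->new): [pig ram plum peach apple]
  9. access ram: HIT. Cache (old->new): [pig ram plum peach apple]
  10. access pig: HIT. Cache (old->new): [pig ram plum peach apple]
  11. access peach: HIT. Cache (old->new): [pig ram plum peach apple]
  12. access pig: HIT. Cache (old->new): [pig ram plum peach apple]
  13. access pig: HIT. Cache (old->new): [pig ram plum peach apple]
  14. access plum: HIT. Cache (old->new): [pig ram plum peach apple]
  15. access pig: HIT. Cache (old->new): [pig ram plum peach apple]
  16. access pig: HIT. Cache (old->new): [pig ram plum peach apple]
  17. access pig: HIT. Cache (old->new): [pig ram plum peach apple]
  18. access pig: HIT. Cache (old->new): [pig ram plum peach apple]
  19. access pig: HIT. Cache (old->new): [pig ram plum peach apple]
  20. access lime: MISS, evict pig. Cache (old->new): [ram plum peach apple lime]
  21. access apple: HIT. Cache (old->new): [ram plum peach apple lime]
  22. access pig: MISS, evict ram. Cache (old->new): [plum peach apple lime pig]
  23. access peach: HIT. Cache (old->new): [plum peach apple lime pig]
  24. access pig: HIT. Cache (old->new): [plum peach apple lime pig]
  25. access pig: HIT. Cache (old->new): [plum peach apple lime pig]
  26. access hen: MISS, evict plum. Cache (old->new): [peach apple lime pig hen]
  27. access ram: MISS, evict peach. Cache (old->new): [apple lime pig hen ram]
  28. access hen: HIT. Cache (old->new): [apple lime pig hen ram]
  29. access plum: MISS, evict apple. Cache (old->new): [lime pig hen ram plum]
  30. access plum: HIT. Cache (old->new): [lime pig hen ram plum]
  31. access peach: MISS, evict lime. Cache (old->new): [pig hen ram plum peach]
  32. access pig: HIT. Cache (old->new): [pig hen ram plum peach]
  33. access ram: HIT. Cache (old->new): [pig hen ram plum peach]
  34. access apple: MISS, evict pig. Cache (old->new): [hen ram plum peach apple]
  35. access peach: HIT. Cache (old->new): [hen ram plum peach apple]
  36. access apple: HIT. Cache (old->new): [hen ram plum peach apple]
Total: 23 hits, 13 misses, 8 evictions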